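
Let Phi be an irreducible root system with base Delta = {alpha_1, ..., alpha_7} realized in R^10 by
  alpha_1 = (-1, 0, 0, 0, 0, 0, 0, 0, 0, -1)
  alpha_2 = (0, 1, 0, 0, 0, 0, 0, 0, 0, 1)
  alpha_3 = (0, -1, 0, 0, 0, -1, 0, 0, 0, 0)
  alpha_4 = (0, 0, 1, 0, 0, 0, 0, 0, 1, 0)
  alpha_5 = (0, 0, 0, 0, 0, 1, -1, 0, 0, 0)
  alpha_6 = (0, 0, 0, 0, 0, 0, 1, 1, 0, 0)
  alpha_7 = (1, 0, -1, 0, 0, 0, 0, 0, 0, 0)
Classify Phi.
Compute the Cartan integers a_ij = 2(alpha_i, alpha_j)/(alpha_j, alpha_j); the resulting 7x7 Cartan matrix is
[[2, -1, 0, 0, 0, 0, -1], [-1, 2, -1, 0, 0, 0, 0], [0, -1, 2, 0, -1, 0, 0], [0, 0, 0, 2, 0, 0, -1], [0, 0, -1, 0, 2, -1, 0], [0, 0, 0, 0, -1, 2, 0], [-1, 0, 0, -1, 0, 0, 2]].
All simple roots have the same length, so the diagram is simply laced. The associated Dynkin diagram is a chain of 7 nodes with single edges (A_7), so the type is A_7 (the algebra sl(8)).

A_7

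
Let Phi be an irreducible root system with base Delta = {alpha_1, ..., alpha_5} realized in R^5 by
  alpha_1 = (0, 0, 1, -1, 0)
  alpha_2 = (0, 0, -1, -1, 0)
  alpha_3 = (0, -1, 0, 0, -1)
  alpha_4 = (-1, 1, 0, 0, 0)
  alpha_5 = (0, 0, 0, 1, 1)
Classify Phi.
D5

Compute the Cartan integers a_ij = 2(alpha_i, alpha_j)/(alpha_j, alpha_j); the resulting 5x5 Cartan matrix is
[[2, 0, 0, 0, -1], [0, 2, 0, 0, -1], [0, 0, 2, -1, -1], [0, 0, -1, 2, 0], [-1, -1, -1, 0, 2]].
All simple roots have the same length, so the diagram is simply laced. The associated Dynkin diagram is a chain of 3 nodes with a fork of two nodes at one end (D_5), so the type is D_5 (the algebra so(10)).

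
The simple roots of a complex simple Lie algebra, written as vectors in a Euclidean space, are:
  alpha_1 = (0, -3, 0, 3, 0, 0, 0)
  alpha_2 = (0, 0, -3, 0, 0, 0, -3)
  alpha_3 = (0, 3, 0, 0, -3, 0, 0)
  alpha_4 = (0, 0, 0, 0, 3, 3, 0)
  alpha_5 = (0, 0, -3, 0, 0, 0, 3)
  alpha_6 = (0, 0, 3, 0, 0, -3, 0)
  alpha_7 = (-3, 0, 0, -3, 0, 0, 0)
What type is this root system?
D7

Compute the Cartan integers a_ij = 2(alpha_i, alpha_j)/(alpha_j, alpha_j); the resulting 7x7 Cartan matrix is
[[2, 0, -1, 0, 0, 0, -1], [0, 2, 0, 0, 0, -1, 0], [-1, 0, 2, -1, 0, 0, 0], [0, 0, -1, 2, 0, -1, 0], [0, 0, 0, 0, 2, -1, 0], [0, -1, 0, -1, -1, 2, 0], [-1, 0, 0, 0, 0, 0, 2]].
All simple roots have the same length, so the diagram is simply laced. The associated Dynkin diagram is a chain of 5 nodes with a fork of two nodes at one end (D_7), so the type is D_7 (the algebra so(14)).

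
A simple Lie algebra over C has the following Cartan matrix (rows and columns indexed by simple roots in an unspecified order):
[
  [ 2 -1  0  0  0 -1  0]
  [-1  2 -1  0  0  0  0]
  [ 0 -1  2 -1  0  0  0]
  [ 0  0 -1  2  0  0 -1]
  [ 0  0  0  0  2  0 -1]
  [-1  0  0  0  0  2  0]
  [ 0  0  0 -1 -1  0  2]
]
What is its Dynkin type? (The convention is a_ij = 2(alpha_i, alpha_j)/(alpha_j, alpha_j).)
A7

The matrix has rank 7 with 2's on the diagonal. Reading the off-diagonal entries as Dynkin edges (a single edge where a_ij = a_ji = -1; a double or triple edge where a_ij * a_ji = 2 or 3), the diagram is a chain of 7 nodes with single edges (A_7). One simple-root ordering that puts it in standard form is (alpha_5, alpha_7, alpha_4, alpha_3, alpha_2, alpha_1, alpha_6). So the algebra is type A_7, i.e. sl(8).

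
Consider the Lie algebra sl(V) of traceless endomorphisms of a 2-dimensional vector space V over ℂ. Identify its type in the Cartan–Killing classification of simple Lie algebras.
A_1

This is sl(2), which has dimension 2^2 - 1 = 3 and rank 2 - 1 = 1 (a Cartan subalgebra is the diagonal traceless matrices). In the classification of classical Lie algebras, the special linear algebra sl(n+1) has type A_n; here n = 1, so the Dynkin diagram is a chain of 1 nodes with single edges (A_1). Hence the type is A_1.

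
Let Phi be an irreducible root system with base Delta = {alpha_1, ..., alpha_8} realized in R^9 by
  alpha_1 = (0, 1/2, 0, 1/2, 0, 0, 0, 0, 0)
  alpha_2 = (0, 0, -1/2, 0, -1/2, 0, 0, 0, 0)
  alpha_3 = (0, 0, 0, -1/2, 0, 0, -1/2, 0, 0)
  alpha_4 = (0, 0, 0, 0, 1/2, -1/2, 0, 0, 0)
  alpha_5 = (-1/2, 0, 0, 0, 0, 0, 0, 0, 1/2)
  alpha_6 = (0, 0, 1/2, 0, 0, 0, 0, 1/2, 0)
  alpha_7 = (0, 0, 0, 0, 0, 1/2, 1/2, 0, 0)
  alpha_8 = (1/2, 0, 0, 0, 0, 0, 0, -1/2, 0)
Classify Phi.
type A_8

Compute the Cartan integers a_ij = 2(alpha_i, alpha_j)/(alpha_j, alpha_j); the resulting 8x8 Cartan matrix is
[[2, 0, -1, 0, 0, 0, 0, 0], [0, 2, 0, -1, 0, -1, 0, 0], [-1, 0, 2, 0, 0, 0, -1, 0], [0, -1, 0, 2, 0, 0, -1, 0], [0, 0, 0, 0, 2, 0, 0, -1], [0, -1, 0, 0, 0, 2, 0, -1], [0, 0, -1, -1, 0, 0, 2, 0], [0, 0, 0, 0, -1, -1, 0, 2]].
All simple roots have the same length, so the diagram is simply laced. The associated Dynkin diagram is a chain of 8 nodes with single edges (A_8), so the type is A_8 (the algebra sl(9)).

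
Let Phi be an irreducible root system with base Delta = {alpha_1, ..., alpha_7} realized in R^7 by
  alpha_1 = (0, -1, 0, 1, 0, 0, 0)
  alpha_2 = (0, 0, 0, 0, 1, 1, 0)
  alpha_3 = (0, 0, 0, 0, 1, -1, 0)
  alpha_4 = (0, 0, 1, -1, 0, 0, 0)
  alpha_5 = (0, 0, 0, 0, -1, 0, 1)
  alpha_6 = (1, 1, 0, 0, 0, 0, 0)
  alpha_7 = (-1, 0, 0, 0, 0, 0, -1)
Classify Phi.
Compute the Cartan integers a_ij = 2(alpha_i, alpha_j)/(alpha_j, alpha_j); the resulting 7x7 Cartan matrix is
[[2, 0, 0, -1, 0, -1, 0], [0, 2, 0, 0, -1, 0, 0], [0, 0, 2, 0, -1, 0, 0], [-1, 0, 0, 2, 0, 0, 0], [0, -1, -1, 0, 2, 0, -1], [-1, 0, 0, 0, 0, 2, -1], [0, 0, 0, 0, -1, -1, 2]].
All simple roots have the same length, so the diagram is simply laced. The associated Dynkin diagram is a chain of 5 nodes with a fork of two nodes at one end (D_7), so the type is D_7 (the algebra so(14)).

D_7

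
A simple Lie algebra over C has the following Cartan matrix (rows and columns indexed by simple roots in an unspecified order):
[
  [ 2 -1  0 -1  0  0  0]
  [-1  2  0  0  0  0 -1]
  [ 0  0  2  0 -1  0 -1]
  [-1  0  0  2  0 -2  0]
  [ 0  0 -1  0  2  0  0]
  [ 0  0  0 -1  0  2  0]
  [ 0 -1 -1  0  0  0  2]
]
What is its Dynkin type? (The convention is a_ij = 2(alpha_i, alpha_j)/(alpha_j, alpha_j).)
B7

The matrix has rank 7 with 2's on the diagonal. Reading the off-diagonal entries as Dynkin edges (a single edge where a_ij = a_ji = -1; a double or triple edge where a_ij * a_ji = 2 or 3), the diagram is a chain of 7 nodes with a double edge at one end; the terminal node there is the unique short simple root (B_7). One simple-root ordering that puts it in standard form is (alpha_5, alpha_3, alpha_7, alpha_2, alpha_1, alpha_4, alpha_6). So the algebra is type B_7, i.e. so(15).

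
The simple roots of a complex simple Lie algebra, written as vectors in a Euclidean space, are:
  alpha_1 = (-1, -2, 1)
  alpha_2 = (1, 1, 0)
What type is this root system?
G2

Compute the Cartan integers a_ij = 2(alpha_i, alpha_j)/(alpha_j, alpha_j); the resulting 2x2 Cartan matrix is
[[2, -3], [-1, 2]].
The roots have two lengths (squared-length ratio 3:1); the short ones are alpha_{2}. The associated Dynkin diagram is two nodes joined by a triple edge (G_2), so the type is G_2.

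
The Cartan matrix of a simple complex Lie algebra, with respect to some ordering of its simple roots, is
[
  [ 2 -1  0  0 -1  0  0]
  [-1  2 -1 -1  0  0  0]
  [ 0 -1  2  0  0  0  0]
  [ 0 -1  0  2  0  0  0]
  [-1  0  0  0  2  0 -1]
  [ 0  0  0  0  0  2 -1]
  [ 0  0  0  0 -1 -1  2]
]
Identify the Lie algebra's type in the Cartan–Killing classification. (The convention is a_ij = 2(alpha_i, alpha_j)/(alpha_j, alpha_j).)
The matrix has rank 7 with 2's on the diagonal. Reading the off-diagonal entries as Dynkin edges (a single edge where a_ij = a_ji = -1; a double or triple edge where a_ij * a_ji = 2 or 3), the diagram is a chain of 5 nodes with a fork of two nodes at one end (D_7). One simple-root ordering that puts it in standard form is (alpha_6, alpha_7, alpha_5, alpha_1, alpha_2, alpha_3, alpha_4). So the algebra is type D_7, i.e. so(14).

D_7 (so(14))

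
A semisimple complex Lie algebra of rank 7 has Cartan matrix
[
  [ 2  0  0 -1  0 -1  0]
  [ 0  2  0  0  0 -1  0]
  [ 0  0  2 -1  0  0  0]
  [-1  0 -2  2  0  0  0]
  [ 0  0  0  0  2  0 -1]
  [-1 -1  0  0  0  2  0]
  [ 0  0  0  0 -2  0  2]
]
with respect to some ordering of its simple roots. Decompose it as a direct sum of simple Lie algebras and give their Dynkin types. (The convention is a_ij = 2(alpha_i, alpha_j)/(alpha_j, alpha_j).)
B_2 (so(5)) ⊕ B_5 (so(11))

The diagram associated to this matrix has two connected components: the simple roots {alpha_5, alpha_7} form a chain of 2 nodes with a double edge at one end; the terminal node there is the unique short simple root (B_2), and {alpha_1, alpha_2, alpha_3, alpha_4, alpha_6} form a chain of 5 nodes with a double edge at one end; the terminal node there is the unique short simple root (B_5). A semisimple Lie algebra decomposes uniquely as the direct sum of simple ideals, one per connected component of its Dynkin diagram, so g ≅ B_2 ⊕ B_5 (dimension 10 + 55 = 65).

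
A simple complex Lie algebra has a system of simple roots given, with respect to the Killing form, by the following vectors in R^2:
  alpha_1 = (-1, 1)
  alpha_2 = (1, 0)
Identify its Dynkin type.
type B_2

Compute the Cartan integers a_ij = 2(alpha_i, alpha_j)/(alpha_j, alpha_j); the resulting 2x2 Cartan matrix is
[[2, -2], [-1, 2]].
The roots have two lengths (squared-length ratio 2:1); the short ones are alpha_{2}. The associated Dynkin diagram is a chain of 2 nodes with a double edge at one end; the terminal node there is the unique short simple root (B_2), so the type is B_2 (the algebra so(5)).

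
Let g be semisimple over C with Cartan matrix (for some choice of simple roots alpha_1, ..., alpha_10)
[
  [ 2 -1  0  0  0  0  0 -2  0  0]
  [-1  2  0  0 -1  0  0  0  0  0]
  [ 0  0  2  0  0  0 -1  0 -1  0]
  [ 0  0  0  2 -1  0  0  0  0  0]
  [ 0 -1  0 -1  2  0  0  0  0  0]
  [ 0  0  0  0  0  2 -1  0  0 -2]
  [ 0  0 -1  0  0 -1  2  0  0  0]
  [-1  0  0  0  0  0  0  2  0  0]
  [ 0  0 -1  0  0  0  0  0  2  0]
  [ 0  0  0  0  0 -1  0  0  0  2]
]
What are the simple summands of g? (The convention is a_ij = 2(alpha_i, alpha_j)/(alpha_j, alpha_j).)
The diagram associated to this matrix has two connected components: the simple roots {alpha_3, alpha_6, alpha_7, alpha_9, alpha_10} form a chain of 5 nodes with a double edge at one end; the terminal node there is the unique short simple root (B_5), and {alpha_1, alpha_2, alpha_4, alpha_5, alpha_8} form a chain of 5 nodes with a double edge at one end; the terminal node there is the unique short simple root (B_5). A semisimple Lie algebra decomposes uniquely as the direct sum of simple ideals, one per connected component of its Dynkin diagram, so g ≅ B_5 ⊕ B_5 (dimension 55 + 55 = 110).

B5 ⊕ B5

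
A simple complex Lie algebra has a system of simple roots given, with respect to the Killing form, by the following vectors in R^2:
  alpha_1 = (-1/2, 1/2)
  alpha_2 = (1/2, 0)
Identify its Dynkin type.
B_2

Compute the Cartan integers a_ij = 2(alpha_i, alpha_j)/(alpha_j, alpha_j); the resulting 2x2 Cartan matrix is
[[2, -2], [-1, 2]].
The roots have two lengths (squared-length ratio 2:1); the short ones are alpha_{2}. The associated Dynkin diagram is a chain of 2 nodes with a double edge at one end; the terminal node there is the unique short simple root (B_2), so the type is B_2 (the algebra so(5)).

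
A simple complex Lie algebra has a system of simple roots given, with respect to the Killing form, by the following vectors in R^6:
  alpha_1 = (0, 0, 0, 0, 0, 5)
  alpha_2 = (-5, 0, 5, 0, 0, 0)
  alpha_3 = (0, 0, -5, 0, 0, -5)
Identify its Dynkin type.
Compute the Cartan integers a_ij = 2(alpha_i, alpha_j)/(alpha_j, alpha_j); the resulting 3x3 Cartan matrix is
[[2, 0, -1], [0, 2, -1], [-2, -1, 2]].
The roots have two lengths (squared-length ratio 2:1); the short ones are alpha_{1}. The associated Dynkin diagram is a chain of 3 nodes with a double edge at one end; the terminal node there is the unique short simple root (B_3), so the type is B_3 (the algebra so(7)).

B_3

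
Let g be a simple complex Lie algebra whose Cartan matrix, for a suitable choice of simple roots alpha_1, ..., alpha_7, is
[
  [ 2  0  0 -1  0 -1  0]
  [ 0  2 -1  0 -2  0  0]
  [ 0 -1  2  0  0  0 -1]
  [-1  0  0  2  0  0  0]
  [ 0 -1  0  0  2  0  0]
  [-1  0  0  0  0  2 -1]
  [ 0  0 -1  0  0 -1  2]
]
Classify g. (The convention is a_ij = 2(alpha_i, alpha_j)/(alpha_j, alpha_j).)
The matrix has rank 7 with 2's on the diagonal. Reading the off-diagonal entries as Dynkin edges (a single edge where a_ij = a_ji = -1; a double or triple edge where a_ij * a_ji = 2 or 3), the diagram is a chain of 7 nodes with a double edge at one end; the terminal node there is the unique short simple root (B_7). One simple-root ordering that puts it in standard form is (alpha_4, alpha_1, alpha_6, alpha_7, alpha_3, alpha_2, alpha_5). So the algebra is type B_7, i.e. so(15).

type B_7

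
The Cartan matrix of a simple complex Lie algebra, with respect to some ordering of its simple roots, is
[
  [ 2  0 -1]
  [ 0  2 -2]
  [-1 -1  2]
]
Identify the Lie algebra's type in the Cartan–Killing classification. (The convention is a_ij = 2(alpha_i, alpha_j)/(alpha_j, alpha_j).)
The matrix has rank 3 with 2's on the diagonal. Reading the off-diagonal entries as Dynkin edges (a single edge where a_ij = a_ji = -1; a double or triple edge where a_ij * a_ji = 2 or 3), the diagram is a chain of 3 nodes with a double edge at one end; the terminal node there is the unique long simple root (C_3). One simple-root ordering that puts it in standard form is (alpha_1, alpha_3, alpha_2). So the algebra is type C_3, i.e. sp(6).

C_3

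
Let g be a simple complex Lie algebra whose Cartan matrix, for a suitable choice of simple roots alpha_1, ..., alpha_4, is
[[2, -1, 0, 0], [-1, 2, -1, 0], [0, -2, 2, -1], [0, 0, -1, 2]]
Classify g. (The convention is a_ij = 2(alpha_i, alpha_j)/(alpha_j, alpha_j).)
type F_4

The matrix has rank 4 with 2's on the diagonal. Reading the off-diagonal entries as Dynkin edges (a single edge where a_ij = a_ji = -1; a double or triple edge where a_ij * a_ji = 2 or 3), the diagram is a chain of 4 nodes with a double edge between the middle two (F_4). One simple-root ordering that puts it in standard form is (alpha_4, alpha_3, alpha_2, alpha_1). So the algebra is type F_4.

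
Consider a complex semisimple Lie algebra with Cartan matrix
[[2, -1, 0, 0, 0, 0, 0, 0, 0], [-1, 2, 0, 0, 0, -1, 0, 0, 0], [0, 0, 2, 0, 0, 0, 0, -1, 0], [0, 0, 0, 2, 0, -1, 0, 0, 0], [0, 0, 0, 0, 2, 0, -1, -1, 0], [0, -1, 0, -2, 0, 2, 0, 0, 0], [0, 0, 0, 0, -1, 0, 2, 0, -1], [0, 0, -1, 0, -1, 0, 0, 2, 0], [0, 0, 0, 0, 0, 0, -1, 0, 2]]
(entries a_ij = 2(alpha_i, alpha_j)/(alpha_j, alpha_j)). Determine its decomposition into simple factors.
A_5 (sl(6)) + B_4 (so(9))

The diagram associated to this matrix has two connected components: the simple roots {alpha_3, alpha_5, alpha_7, alpha_8, alpha_9} form a chain of 5 nodes with single edges (A_5), and {alpha_1, alpha_2, alpha_4, alpha_6} form a chain of 4 nodes with a double edge at one end; the terminal node there is the unique short simple root (B_4). A semisimple Lie algebra decomposes uniquely as the direct sum of simple ideals, one per connected component of its Dynkin diagram, so g ≅ A_5 ⊕ B_4 (dimension 35 + 36 = 71).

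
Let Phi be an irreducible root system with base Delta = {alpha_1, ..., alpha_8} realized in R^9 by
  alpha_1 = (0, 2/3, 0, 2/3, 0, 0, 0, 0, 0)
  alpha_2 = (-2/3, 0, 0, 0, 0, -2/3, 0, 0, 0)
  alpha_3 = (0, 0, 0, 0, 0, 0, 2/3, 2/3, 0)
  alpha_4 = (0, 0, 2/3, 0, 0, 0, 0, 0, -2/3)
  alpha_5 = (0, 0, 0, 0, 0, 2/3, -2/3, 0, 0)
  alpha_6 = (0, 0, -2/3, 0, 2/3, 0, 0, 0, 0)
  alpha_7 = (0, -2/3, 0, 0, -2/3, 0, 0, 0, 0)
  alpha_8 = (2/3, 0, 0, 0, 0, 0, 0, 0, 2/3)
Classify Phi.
Compute the Cartan integers a_ij = 2(alpha_i, alpha_j)/(alpha_j, alpha_j); the resulting 8x8 Cartan matrix is
[[2, 0, 0, 0, 0, 0, -1, 0], [0, 2, 0, 0, -1, 0, 0, -1], [0, 0, 2, 0, -1, 0, 0, 0], [0, 0, 0, 2, 0, -1, 0, -1], [0, -1, -1, 0, 2, 0, 0, 0], [0, 0, 0, -1, 0, 2, -1, 0], [-1, 0, 0, 0, 0, -1, 2, 0], [0, -1, 0, -1, 0, 0, 0, 2]].
All simple roots have the same length, so the diagram is simply laced. The associated Dynkin diagram is a chain of 8 nodes with single edges (A_8), so the type is A_8 (the algebra sl(9)).

A_8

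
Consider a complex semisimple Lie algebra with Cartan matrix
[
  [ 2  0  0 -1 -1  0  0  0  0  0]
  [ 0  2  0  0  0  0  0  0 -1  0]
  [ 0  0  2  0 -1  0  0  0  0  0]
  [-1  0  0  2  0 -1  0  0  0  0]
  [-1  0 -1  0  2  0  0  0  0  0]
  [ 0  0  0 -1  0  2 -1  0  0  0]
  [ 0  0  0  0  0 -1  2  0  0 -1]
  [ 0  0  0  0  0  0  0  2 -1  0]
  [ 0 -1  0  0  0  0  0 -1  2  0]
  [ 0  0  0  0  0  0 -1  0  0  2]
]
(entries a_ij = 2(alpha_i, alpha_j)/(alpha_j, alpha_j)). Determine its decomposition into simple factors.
A_3 ⊕ A_7

The diagram associated to this matrix has two connected components: the simple roots {alpha_2, alpha_8, alpha_9} form a chain of 3 nodes with single edges (A_3), and {alpha_1, alpha_3, alpha_4, alpha_5, alpha_6, alpha_7, alpha_10} form a chain of 7 nodes with single edges (A_7). A semisimple Lie algebra decomposes uniquely as the direct sum of simple ideals, one per connected component of its Dynkin diagram, so g ≅ A_3 ⊕ A_7 (dimension 15 + 63 = 78).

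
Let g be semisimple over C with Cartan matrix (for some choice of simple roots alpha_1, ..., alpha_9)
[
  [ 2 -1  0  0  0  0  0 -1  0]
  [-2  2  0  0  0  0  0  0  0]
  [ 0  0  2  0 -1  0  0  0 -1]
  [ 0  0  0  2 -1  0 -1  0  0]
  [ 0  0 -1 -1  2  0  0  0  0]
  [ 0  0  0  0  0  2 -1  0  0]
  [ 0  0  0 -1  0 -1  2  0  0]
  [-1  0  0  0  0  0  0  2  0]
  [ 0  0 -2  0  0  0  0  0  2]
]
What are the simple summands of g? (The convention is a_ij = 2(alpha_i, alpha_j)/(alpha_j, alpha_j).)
C3 + C6

The diagram associated to this matrix has two connected components: the simple roots {alpha_1, alpha_2, alpha_8} form a chain of 3 nodes with a double edge at one end; the terminal node there is the unique long simple root (C_3), and {alpha_3, alpha_4, alpha_5, alpha_6, alpha_7, alpha_9} form a chain of 6 nodes with a double edge at one end; the terminal node there is the unique long simple root (C_6). A semisimple Lie algebra decomposes uniquely as the direct sum of simple ideals, one per connected component of its Dynkin diagram, so g ≅ C_3 ⊕ C_6 (dimension 21 + 78 = 99).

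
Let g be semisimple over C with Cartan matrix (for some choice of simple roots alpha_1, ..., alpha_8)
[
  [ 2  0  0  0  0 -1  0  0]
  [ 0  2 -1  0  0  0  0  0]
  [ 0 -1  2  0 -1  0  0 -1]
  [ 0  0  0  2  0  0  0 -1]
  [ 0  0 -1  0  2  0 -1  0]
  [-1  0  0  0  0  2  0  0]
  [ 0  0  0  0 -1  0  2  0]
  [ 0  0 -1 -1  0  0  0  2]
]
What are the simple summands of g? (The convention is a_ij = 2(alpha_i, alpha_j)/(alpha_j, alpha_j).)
A_2 (sl(3)) + E_6

The diagram associated to this matrix has two connected components: the simple roots {alpha_1, alpha_6} form a chain of 2 nodes with single edges (A_2), and {alpha_2, alpha_3, alpha_4, alpha_5, alpha_7, alpha_8} form a chain of 5 nodes with one extra node attached to the third node from one end (E_6). A semisimple Lie algebra decomposes uniquely as the direct sum of simple ideals, one per connected component of its Dynkin diagram, so g ≅ A_2 ⊕ E_6 (dimension 8 + 78 = 86).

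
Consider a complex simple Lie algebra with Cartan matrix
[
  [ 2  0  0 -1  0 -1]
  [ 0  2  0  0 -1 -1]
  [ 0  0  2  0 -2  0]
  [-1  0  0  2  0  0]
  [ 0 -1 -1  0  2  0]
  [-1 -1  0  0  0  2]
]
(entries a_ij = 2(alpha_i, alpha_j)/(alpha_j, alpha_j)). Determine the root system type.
The matrix has rank 6 with 2's on the diagonal. Reading the off-diagonal entries as Dynkin edges (a single edge where a_ij = a_ji = -1; a double or triple edge where a_ij * a_ji = 2 or 3), the diagram is a chain of 6 nodes with a double edge at one end; the terminal node there is the unique long simple root (C_6). One simple-root ordering that puts it in standard form is (alpha_4, alpha_1, alpha_6, alpha_2, alpha_5, alpha_3). So the algebra is type C_6, i.e. sp(12).

C_6 (sp(12))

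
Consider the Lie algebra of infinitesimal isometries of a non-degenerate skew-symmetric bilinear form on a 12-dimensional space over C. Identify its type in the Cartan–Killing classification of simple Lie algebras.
This is sp(12), which has dimension 12(12+1)/2 = 78 and rank 12/2 = 6. In the classification of classical Lie algebras, the symplectic algebra sp(2n) has type C_n; here n = 6, so the Dynkin diagram is a chain of 6 nodes with a double edge at one end; the terminal node there is the unique long simple root (C_6). Hence the type is C_6.

C_6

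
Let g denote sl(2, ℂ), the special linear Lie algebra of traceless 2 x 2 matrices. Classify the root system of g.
This is sl(2), which has dimension 2^2 - 1 = 3 and rank 2 - 1 = 1 (a Cartan subalgebra is the diagonal traceless matrices). In the classification of classical Lie algebras, the special linear algebra sl(n+1) has type A_n; here n = 1, so the Dynkin diagram is a chain of 1 nodes with single edges (A_1). Hence the type is A_1.

A_1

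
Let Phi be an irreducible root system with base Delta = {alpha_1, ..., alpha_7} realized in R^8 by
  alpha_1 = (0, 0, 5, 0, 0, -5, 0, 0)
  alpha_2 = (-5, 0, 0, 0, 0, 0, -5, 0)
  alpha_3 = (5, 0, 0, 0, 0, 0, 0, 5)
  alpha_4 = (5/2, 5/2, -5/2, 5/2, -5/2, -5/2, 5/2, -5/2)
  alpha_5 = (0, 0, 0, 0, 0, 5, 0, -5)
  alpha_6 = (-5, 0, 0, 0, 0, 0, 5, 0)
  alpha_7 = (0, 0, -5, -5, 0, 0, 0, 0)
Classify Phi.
Compute the Cartan integers a_ij = 2(alpha_i, alpha_j)/(alpha_j, alpha_j); the resulting 7x7 Cartan matrix is
[[2, 0, 0, 0, -1, 0, -1], [0, 2, -1, -1, 0, 0, 0], [0, -1, 2, 0, -1, -1, 0], [0, -1, 0, 2, 0, 0, 0], [-1, 0, -1, 0, 2, 0, 0], [0, 0, -1, 0, 0, 2, 0], [-1, 0, 0, 0, 0, 0, 2]].
All simple roots have the same length, so the diagram is simply laced. The associated Dynkin diagram is a chain of 6 nodes with one extra node attached to the third node from one end (E_7), so the type is E_7.

E_7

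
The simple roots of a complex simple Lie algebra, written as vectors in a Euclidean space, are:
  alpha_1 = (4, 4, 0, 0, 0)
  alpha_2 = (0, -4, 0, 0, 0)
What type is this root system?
type B_2

Compute the Cartan integers a_ij = 2(alpha_i, alpha_j)/(alpha_j, alpha_j); the resulting 2x2 Cartan matrix is
[[2, -2], [-1, 2]].
The roots have two lengths (squared-length ratio 2:1); the short ones are alpha_{2}. The associated Dynkin diagram is a chain of 2 nodes with a double edge at one end; the terminal node there is the unique short simple root (B_2), so the type is B_2 (the algebra so(5)).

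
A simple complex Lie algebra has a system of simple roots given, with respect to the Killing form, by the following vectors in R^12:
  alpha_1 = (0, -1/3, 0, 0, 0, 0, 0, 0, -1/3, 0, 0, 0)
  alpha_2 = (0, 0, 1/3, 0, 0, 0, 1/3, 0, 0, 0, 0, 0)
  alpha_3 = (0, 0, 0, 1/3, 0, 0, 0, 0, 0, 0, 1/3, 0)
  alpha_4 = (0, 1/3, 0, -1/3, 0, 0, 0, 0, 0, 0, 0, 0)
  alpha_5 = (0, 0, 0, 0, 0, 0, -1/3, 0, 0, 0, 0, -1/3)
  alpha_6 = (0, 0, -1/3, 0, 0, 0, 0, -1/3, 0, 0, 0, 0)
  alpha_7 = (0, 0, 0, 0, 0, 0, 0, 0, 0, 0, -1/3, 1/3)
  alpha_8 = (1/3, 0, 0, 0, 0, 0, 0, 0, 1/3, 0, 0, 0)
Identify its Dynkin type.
Compute the Cartan integers a_ij = 2(alpha_i, alpha_j)/(alpha_j, alpha_j); the resulting 8x8 Cartan matrix is
[[2, 0, 0, -1, 0, 0, 0, -1], [0, 2, 0, 0, -1, -1, 0, 0], [0, 0, 2, -1, 0, 0, -1, 0], [-1, 0, -1, 2, 0, 0, 0, 0], [0, -1, 0, 0, 2, 0, -1, 0], [0, -1, 0, 0, 0, 2, 0, 0], [0, 0, -1, 0, -1, 0, 2, 0], [-1, 0, 0, 0, 0, 0, 0, 2]].
All simple roots have the same length, so the diagram is simply laced. The associated Dynkin diagram is a chain of 8 nodes with single edges (A_8), so the type is A_8 (the algebra sl(9)).

A_8 (sl(9))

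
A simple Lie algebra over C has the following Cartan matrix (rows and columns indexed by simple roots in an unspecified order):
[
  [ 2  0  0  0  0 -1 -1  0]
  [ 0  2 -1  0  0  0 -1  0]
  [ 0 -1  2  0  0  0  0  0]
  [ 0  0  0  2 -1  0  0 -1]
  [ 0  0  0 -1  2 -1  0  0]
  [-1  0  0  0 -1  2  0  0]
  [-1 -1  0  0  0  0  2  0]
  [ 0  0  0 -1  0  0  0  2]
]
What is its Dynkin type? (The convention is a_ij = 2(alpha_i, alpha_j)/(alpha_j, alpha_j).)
The matrix has rank 8 with 2's on the diagonal. Reading the off-diagonal entries as Dynkin edges (a single edge where a_ij = a_ji = -1; a double or triple edge where a_ij * a_ji = 2 or 3), the diagram is a chain of 8 nodes with single edges (A_8). One simple-root ordering that puts it in standard form is (alpha_3, alpha_2, alpha_7, alpha_1, alpha_6, alpha_5, alpha_4, alpha_8). So the algebra is type A_8, i.e. sl(9).

type A_8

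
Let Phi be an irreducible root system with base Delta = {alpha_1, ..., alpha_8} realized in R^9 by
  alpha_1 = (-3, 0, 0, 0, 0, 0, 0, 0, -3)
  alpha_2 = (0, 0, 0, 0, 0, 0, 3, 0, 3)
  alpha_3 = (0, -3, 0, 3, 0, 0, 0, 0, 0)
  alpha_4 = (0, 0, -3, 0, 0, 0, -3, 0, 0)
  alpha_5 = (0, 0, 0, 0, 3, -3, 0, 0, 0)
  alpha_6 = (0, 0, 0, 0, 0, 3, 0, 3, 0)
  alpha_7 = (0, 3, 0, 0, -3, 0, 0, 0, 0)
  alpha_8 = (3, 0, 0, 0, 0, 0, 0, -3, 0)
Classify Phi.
Compute the Cartan integers a_ij = 2(alpha_i, alpha_j)/(alpha_j, alpha_j); the resulting 8x8 Cartan matrix is
[[2, -1, 0, 0, 0, 0, 0, -1], [-1, 2, 0, -1, 0, 0, 0, 0], [0, 0, 2, 0, 0, 0, -1, 0], [0, -1, 0, 2, 0, 0, 0, 0], [0, 0, 0, 0, 2, -1, -1, 0], [0, 0, 0, 0, -1, 2, 0, -1], [0, 0, -1, 0, -1, 0, 2, 0], [-1, 0, 0, 0, 0, -1, 0, 2]].
All simple roots have the same length, so the diagram is simply laced. The associated Dynkin diagram is a chain of 8 nodes with single edges (A_8), so the type is A_8 (the algebra sl(9)).

A8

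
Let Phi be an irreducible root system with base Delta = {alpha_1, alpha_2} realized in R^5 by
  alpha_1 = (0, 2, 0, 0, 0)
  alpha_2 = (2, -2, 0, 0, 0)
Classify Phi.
type B_2

Compute the Cartan integers a_ij = 2(alpha_i, alpha_j)/(alpha_j, alpha_j); the resulting 2x2 Cartan matrix is
[[2, -1], [-2, 2]].
The roots have two lengths (squared-length ratio 2:1); the short ones are alpha_{1}. The associated Dynkin diagram is a chain of 2 nodes with a double edge at one end; the terminal node there is the unique short simple root (B_2), so the type is B_2 (the algebra so(5)).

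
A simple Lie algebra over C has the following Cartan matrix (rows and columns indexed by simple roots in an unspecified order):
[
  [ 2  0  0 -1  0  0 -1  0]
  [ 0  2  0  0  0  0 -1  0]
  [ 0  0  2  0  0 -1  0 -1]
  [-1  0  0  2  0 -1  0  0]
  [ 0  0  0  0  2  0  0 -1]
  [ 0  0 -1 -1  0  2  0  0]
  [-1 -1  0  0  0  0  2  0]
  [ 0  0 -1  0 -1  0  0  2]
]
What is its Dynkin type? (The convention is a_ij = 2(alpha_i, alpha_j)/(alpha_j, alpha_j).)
The matrix has rank 8 with 2's on the diagonal. Reading the off-diagonal entries as Dynkin edges (a single edge where a_ij = a_ji = -1; a double or triple edge where a_ij * a_ji = 2 or 3), the diagram is a chain of 8 nodes with single edges (A_8). One simple-root ordering that puts it in standard form is (alpha_5, alpha_8, alpha_3, alpha_6, alpha_4, alpha_1, alpha_7, alpha_2). So the algebra is type A_8, i.e. sl(9).

A_8 (sl(9))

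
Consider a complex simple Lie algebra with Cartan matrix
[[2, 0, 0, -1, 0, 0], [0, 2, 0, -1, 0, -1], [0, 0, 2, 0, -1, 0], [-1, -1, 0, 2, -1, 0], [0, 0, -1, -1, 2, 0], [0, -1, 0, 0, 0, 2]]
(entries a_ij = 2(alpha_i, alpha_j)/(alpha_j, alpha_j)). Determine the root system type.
E6

The matrix has rank 6 with 2's on the diagonal. Reading the off-diagonal entries as Dynkin edges (a single edge where a_ij = a_ji = -1; a double or triple edge where a_ij * a_ji = 2 or 3), the diagram is a chain of 5 nodes with one extra node attached to the third node from one end (E_6). One simple-root ordering that puts it in standard form is (alpha_6, alpha_1, alpha_2, alpha_4, alpha_5, alpha_3). So the algebra is type E_6.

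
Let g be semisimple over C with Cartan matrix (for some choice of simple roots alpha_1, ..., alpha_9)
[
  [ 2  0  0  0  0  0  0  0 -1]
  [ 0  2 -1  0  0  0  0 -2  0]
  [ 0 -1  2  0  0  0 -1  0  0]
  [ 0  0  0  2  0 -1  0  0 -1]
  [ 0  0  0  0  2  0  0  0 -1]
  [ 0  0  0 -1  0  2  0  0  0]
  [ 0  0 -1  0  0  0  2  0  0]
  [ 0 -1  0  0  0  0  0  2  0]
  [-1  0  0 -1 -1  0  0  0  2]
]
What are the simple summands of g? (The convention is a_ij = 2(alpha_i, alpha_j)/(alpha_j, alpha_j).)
B_4 + D_5

The diagram associated to this matrix has two connected components: the simple roots {alpha_2, alpha_3, alpha_7, alpha_8} form a chain of 4 nodes with a double edge at one end; the terminal node there is the unique short simple root (B_4), and {alpha_1, alpha_4, alpha_5, alpha_6, alpha_9} form a chain of 3 nodes with a fork of two nodes at one end (D_5). A semisimple Lie algebra decomposes uniquely as the direct sum of simple ideals, one per connected component of its Dynkin diagram, so g ≅ B_4 ⊕ D_5 (dimension 36 + 45 = 81).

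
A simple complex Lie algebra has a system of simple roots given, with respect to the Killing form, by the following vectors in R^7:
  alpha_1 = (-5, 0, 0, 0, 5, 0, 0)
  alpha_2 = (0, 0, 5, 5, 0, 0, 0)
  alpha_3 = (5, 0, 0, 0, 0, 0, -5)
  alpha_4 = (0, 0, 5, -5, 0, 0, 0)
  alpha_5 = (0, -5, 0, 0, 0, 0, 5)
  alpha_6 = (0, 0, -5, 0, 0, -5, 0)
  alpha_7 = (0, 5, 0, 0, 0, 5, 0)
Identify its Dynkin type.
Compute the Cartan integers a_ij = 2(alpha_i, alpha_j)/(alpha_j, alpha_j); the resulting 7x7 Cartan matrix is
[[2, 0, -1, 0, 0, 0, 0], [0, 2, 0, 0, 0, -1, 0], [-1, 0, 2, 0, -1, 0, 0], [0, 0, 0, 2, 0, -1, 0], [0, 0, -1, 0, 2, 0, -1], [0, -1, 0, -1, 0, 2, -1], [0, 0, 0, 0, -1, -1, 2]].
All simple roots have the same length, so the diagram is simply laced. The associated Dynkin diagram is a chain of 5 nodes with a fork of two nodes at one end (D_7), so the type is D_7 (the algebra so(14)).

D7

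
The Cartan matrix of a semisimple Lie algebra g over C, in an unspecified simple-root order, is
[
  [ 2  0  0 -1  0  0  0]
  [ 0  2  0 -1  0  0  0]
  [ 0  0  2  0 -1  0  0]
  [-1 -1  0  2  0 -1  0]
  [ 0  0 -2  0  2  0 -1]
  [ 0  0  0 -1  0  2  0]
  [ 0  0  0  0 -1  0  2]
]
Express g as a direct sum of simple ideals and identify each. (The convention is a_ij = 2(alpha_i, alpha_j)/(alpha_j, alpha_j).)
B_3 (so(7)) ⊕ D_4 (so(8))

The diagram associated to this matrix has two connected components: the simple roots {alpha_3, alpha_5, alpha_7} form a chain of 3 nodes with a double edge at one end; the terminal node there is the unique short simple root (B_3), and {alpha_1, alpha_2, alpha_4, alpha_6} form a chain of 2 nodes with a fork of two nodes at one end (D_4). A semisimple Lie algebra decomposes uniquely as the direct sum of simple ideals, one per connected component of its Dynkin diagram, so g ≅ B_3 ⊕ D_4 (dimension 21 + 28 = 49).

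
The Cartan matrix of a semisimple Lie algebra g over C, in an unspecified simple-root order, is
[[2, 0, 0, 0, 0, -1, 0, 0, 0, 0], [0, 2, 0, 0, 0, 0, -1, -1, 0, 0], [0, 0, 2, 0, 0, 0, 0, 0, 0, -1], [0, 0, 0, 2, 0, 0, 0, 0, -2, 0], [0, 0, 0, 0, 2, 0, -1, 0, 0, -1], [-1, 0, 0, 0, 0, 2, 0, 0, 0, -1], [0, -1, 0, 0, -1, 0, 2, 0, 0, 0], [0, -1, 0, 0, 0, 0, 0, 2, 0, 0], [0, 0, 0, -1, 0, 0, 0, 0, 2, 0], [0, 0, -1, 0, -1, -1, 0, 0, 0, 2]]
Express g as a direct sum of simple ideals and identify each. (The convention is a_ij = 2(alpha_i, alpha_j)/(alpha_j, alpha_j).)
B2 + E8

The diagram associated to this matrix has two connected components: the simple roots {alpha_4, alpha_9} form a chain of 2 nodes with a double edge at one end; the terminal node there is the unique short simple root (B_2), and {alpha_1, alpha_2, alpha_3, alpha_5, alpha_6, alpha_7, alpha_8, alpha_10} form a chain of 7 nodes with one extra node attached to the third node from one end (E_8). A semisimple Lie algebra decomposes uniquely as the direct sum of simple ideals, one per connected component of its Dynkin diagram, so g ≅ B_2 ⊕ E_8 (dimension 10 + 248 = 258).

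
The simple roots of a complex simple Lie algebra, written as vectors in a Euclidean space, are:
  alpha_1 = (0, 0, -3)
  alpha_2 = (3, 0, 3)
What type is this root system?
B_2

Compute the Cartan integers a_ij = 2(alpha_i, alpha_j)/(alpha_j, alpha_j); the resulting 2x2 Cartan matrix is
[[2, -1], [-2, 2]].
The roots have two lengths (squared-length ratio 2:1); the short ones are alpha_{1}. The associated Dynkin diagram is a chain of 2 nodes with a double edge at one end; the terminal node there is the unique short simple root (B_2), so the type is B_2 (the algebra so(5)).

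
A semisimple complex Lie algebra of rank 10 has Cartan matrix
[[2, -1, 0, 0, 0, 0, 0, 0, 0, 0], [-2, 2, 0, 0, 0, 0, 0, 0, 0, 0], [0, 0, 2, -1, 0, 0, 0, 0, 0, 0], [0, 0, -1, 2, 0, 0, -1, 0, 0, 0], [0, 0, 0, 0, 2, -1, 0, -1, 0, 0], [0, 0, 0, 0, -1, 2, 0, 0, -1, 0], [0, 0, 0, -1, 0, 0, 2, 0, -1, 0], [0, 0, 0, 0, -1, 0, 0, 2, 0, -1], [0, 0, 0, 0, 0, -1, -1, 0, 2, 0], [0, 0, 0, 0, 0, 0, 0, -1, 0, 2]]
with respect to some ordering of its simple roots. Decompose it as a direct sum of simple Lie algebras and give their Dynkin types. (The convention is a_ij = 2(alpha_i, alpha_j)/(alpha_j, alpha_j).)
The diagram associated to this matrix has two connected components: the simple roots {alpha_3, alpha_4, alpha_5, alpha_6, alpha_7, alpha_8, alpha_9, alpha_10} form a chain of 8 nodes with single edges (A_8), and {alpha_1, alpha_2} form a chain of 2 nodes with a double edge at one end; the terminal node there is the unique short simple root (B_2). A semisimple Lie algebra decomposes uniquely as the direct sum of simple ideals, one per connected component of its Dynkin diagram, so g ≅ A_8 ⊕ B_2 (dimension 80 + 10 = 90).

A_8 + B_2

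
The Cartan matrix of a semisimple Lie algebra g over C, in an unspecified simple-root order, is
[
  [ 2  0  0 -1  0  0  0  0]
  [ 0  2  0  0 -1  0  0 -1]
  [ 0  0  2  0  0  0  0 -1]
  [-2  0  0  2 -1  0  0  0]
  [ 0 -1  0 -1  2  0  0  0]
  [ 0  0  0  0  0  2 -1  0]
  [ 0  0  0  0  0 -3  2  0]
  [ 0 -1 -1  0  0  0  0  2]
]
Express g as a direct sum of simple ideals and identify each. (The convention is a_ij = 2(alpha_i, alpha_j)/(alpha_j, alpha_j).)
The diagram associated to this matrix has two connected components: the simple roots {alpha_1, alpha_2, alpha_3, alpha_4, alpha_5, alpha_8} form a chain of 6 nodes with a double edge at one end; the terminal node there is the unique short simple root (B_6), and {alpha_6, alpha_7} form two nodes joined by a triple edge (G_2). A semisimple Lie algebra decomposes uniquely as the direct sum of simple ideals, one per connected component of its Dynkin diagram, so g ≅ B_6 ⊕ G_2 (dimension 78 + 14 = 92).

type B_6 ⊕ type G_2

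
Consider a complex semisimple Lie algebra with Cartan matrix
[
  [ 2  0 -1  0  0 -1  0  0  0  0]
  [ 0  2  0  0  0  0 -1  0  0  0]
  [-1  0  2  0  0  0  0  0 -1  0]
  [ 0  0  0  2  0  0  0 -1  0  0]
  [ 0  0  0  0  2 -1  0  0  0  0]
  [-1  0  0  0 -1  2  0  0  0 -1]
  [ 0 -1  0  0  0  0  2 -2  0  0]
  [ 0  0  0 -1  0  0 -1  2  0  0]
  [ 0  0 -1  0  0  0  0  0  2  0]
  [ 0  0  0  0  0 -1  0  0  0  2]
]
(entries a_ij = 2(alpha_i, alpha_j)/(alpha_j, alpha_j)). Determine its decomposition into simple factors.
The diagram associated to this matrix has two connected components: the simple roots {alpha_1, alpha_3, alpha_5, alpha_6, alpha_9, alpha_10} form a chain of 4 nodes with a fork of two nodes at one end (D_6), and {alpha_2, alpha_4, alpha_7, alpha_8} form a chain of 4 nodes with a double edge between the middle two (F_4). A semisimple Lie algebra decomposes uniquely as the direct sum of simple ideals, one per connected component of its Dynkin diagram, so g ≅ D_6 ⊕ F_4 (dimension 66 + 52 = 118).

D6 ⊕ F4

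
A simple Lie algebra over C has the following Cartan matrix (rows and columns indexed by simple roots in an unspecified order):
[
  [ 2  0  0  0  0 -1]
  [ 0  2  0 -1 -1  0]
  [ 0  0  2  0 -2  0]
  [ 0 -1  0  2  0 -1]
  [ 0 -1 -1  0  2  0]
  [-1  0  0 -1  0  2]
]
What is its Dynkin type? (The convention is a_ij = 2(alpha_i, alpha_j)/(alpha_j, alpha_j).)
C_6

The matrix has rank 6 with 2's on the diagonal. Reading the off-diagonal entries as Dynkin edges (a single edge where a_ij = a_ji = -1; a double or triple edge where a_ij * a_ji = 2 or 3), the diagram is a chain of 6 nodes with a double edge at one end; the terminal node there is the unique long simple root (C_6). One simple-root ordering that puts it in standard form is (alpha_1, alpha_6, alpha_4, alpha_2, alpha_5, alpha_3). So the algebra is type C_6, i.e. sp(12).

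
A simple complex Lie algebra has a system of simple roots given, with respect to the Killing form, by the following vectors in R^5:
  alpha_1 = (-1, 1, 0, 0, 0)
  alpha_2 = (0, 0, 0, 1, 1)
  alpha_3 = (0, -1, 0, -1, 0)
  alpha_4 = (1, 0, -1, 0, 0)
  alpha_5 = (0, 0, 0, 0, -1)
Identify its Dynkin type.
B_5

Compute the Cartan integers a_ij = 2(alpha_i, alpha_j)/(alpha_j, alpha_j); the resulting 5x5 Cartan matrix is
[[2, 0, -1, -1, 0], [0, 2, -1, 0, -2], [-1, -1, 2, 0, 0], [-1, 0, 0, 2, 0], [0, -1, 0, 0, 2]].
The roots have two lengths (squared-length ratio 2:1); the short ones are alpha_{5}. The associated Dynkin diagram is a chain of 5 nodes with a double edge at one end; the terminal node there is the unique short simple root (B_5), so the type is B_5 (the algebra so(11)).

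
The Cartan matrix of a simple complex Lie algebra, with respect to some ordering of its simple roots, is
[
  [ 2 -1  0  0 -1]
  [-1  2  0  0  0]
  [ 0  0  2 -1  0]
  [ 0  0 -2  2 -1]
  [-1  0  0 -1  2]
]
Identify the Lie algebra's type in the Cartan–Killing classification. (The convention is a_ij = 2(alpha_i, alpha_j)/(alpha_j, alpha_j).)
type B_5

The matrix has rank 5 with 2's on the diagonal. Reading the off-diagonal entries as Dynkin edges (a single edge where a_ij = a_ji = -1; a double or triple edge where a_ij * a_ji = 2 or 3), the diagram is a chain of 5 nodes with a double edge at one end; the terminal node there is the unique short simple root (B_5). One simple-root ordering that puts it in standard form is (alpha_2, alpha_1, alpha_5, alpha_4, alpha_3). So the algebra is type B_5, i.e. so(11).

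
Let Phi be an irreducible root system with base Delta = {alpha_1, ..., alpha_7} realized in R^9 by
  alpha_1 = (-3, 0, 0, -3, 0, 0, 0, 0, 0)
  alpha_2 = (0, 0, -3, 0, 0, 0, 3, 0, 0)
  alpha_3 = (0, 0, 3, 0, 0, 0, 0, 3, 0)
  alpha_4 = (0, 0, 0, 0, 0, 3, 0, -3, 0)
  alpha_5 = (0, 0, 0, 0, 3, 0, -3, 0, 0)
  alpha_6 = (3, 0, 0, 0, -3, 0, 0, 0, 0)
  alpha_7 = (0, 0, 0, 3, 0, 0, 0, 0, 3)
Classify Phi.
Compute the Cartan integers a_ij = 2(alpha_i, alpha_j)/(alpha_j, alpha_j); the resulting 7x7 Cartan matrix is
[[2, 0, 0, 0, 0, -1, -1], [0, 2, -1, 0, -1, 0, 0], [0, -1, 2, -1, 0, 0, 0], [0, 0, -1, 2, 0, 0, 0], [0, -1, 0, 0, 2, -1, 0], [-1, 0, 0, 0, -1, 2, 0], [-1, 0, 0, 0, 0, 0, 2]].
All simple roots have the same length, so the diagram is simply laced. The associated Dynkin diagram is a chain of 7 nodes with single edges (A_7), so the type is A_7 (the algebra sl(8)).

type A_7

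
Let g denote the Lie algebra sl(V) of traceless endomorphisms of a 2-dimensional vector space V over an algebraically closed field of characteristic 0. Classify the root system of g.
A_1 (sl(2))

This is sl(2), which has dimension 2^2 - 1 = 3 and rank 2 - 1 = 1 (a Cartan subalgebra is the diagonal traceless matrices). In the classification of classical Lie algebras, the special linear algebra sl(n+1) has type A_n; here n = 1, so the Dynkin diagram is a chain of 1 nodes with single edges (A_1). Hence the type is A_1.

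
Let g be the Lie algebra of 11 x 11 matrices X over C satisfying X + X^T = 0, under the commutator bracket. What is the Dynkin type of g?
This is so(11) with 11 odd, which has dimension 11(11-1)/2 = 55 and rank (11-1)/2 = 5. In the classification of classical Lie algebras, the orthogonal algebra so(2n+1) in an odd number of variables has type B_n; here n = 5, so the Dynkin diagram is a chain of 5 nodes with a double edge at one end; the terminal node there is the unique short simple root (B_5). Hence the type is B_5.

type B_5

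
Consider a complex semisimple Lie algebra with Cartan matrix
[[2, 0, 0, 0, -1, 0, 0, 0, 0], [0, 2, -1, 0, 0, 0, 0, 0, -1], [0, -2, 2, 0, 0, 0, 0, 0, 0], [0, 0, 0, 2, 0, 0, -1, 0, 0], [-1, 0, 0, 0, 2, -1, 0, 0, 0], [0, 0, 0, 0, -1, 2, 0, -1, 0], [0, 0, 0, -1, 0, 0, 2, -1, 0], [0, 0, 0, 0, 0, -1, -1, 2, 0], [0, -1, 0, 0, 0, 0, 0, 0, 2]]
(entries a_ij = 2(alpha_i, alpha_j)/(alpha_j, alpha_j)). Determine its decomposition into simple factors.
The diagram associated to this matrix has two connected components: the simple roots {alpha_1, alpha_4, alpha_5, alpha_6, alpha_7, alpha_8} form a chain of 6 nodes with single edges (A_6), and {alpha_2, alpha_3, alpha_9} form a chain of 3 nodes with a double edge at one end; the terminal node there is the unique long simple root (C_3). A semisimple Lie algebra decomposes uniquely as the direct sum of simple ideals, one per connected component of its Dynkin diagram, so g ≅ A_6 ⊕ C_3 (dimension 48 + 21 = 69).

A6 + C3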